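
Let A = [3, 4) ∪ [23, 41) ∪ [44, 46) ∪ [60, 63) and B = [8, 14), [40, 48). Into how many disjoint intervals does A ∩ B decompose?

2

A ∩ B = [40, 41), [44, 46).
That is 2 disjoint pieces.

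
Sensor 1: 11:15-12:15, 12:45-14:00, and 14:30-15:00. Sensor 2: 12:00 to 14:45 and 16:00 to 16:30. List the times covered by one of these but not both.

A \ B = 11:15-12:00, 14:45-15:00.
B \ A = 12:15-12:45, 14:00-14:30, 16:00-16:30.
Union of the two gives the symmetric difference.

11:15-12:00, 12:15-12:45, 14:00-14:30, 14:45-15:00, 16:00-16:30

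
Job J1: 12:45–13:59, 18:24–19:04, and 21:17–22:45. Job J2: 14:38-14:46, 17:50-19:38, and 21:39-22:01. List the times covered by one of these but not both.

Only in the first: 12:45–13:59, 21:17–21:39, 22:01–22:45.
Only in the second: 14:38–14:46, 17:50–18:24, 19:04–19:38.
Together these are the periods covered by exactly one.

12:45–13:59, 14:38–14:46, 17:50–18:24, 19:04–19:38, 21:17–21:39, 22:01–22:45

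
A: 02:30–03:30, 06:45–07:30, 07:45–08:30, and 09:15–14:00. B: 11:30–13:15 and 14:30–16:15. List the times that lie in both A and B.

11:30–13:15

02:30–03:30 falls entirely outside B.
06:45–07:30 falls entirely outside B.
07:45–08:30 falls entirely outside B.
09:15–14:00 overlaps B on 11:30–13:15.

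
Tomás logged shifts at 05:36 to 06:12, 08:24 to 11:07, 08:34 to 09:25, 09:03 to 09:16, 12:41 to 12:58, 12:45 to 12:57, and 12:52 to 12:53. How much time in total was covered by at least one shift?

3 h 36 min

Merged: 05:36-06:12, 08:24-11:07, 12:41-12:58.
Lengths: 36 min + 2 h 43 min + 17 min = 3 h 36 min.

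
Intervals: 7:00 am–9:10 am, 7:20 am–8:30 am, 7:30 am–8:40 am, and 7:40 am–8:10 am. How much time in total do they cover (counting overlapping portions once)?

2 h 10 min

Merged: 7:00 am–9:10 am.
Length: 2 h 10 min.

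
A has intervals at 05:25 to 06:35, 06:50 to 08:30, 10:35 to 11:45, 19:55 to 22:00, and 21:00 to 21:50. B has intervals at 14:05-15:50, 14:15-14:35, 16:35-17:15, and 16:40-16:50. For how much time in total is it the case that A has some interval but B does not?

6 h 5 min

A, merged: 05:25–06:35, 06:50–08:30, 10:35–11:45, 19:55–22:00.
B, merged: 14:05–15:50, 16:35–17:15.
A \ B = 05:25–06:35, 06:50–08:30, 10:35–11:45, 19:55–22:00.
Total: 1 h 10 min + 1 h 40 min + 1 h 10 min + 2 h 5 min = 6 h 5 min.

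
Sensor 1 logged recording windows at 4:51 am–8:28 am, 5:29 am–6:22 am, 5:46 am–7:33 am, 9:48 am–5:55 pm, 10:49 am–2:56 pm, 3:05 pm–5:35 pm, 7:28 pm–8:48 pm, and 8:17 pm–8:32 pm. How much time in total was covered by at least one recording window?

Merged: 4:51 am–8:28 am, 9:48 am–5:55 pm, 7:28 pm–8:48 pm.
Lengths: 3 h 37 min + 8 h 7 min + 1 h 20 min = 13 h 4 min.

13 h 4 min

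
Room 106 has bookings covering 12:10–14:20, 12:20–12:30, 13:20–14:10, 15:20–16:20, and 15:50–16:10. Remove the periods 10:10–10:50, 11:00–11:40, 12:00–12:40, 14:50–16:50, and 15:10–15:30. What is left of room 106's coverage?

12:40–14:20

First set merges to 12:10–14:20, 15:20–16:20.
Second set merges to 10:10–10:50, 11:00–11:40, 12:00–12:40, 14:50–16:50.
12:10–14:20 minus B → 12:40–14:20.
15:20–16:20: fully covered by B → removed.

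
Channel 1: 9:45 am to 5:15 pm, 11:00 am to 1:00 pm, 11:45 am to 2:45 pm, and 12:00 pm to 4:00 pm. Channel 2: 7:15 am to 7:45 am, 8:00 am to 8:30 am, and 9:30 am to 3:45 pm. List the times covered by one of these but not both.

Merge the first list: 9:45 am–5:15 pm.
A but not B: 3:45 pm–5:15 pm.
B but not A: 7:15 am–7:45 am, 8:00 am–8:30 am, 9:30 am–9:45 am.
Combining gives A △ B.

7:15 am–7:45 am, 8:00 am–8:30 am, 9:30 am–9:45 am, 3:45 pm–5:15 pm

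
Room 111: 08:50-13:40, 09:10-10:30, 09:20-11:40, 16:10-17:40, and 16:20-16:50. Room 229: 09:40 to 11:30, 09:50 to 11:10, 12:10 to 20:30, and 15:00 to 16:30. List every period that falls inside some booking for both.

09:40–11:30, 12:10–13:40, 16:10–17:40

Merge the first list: 08:50–13:40, 16:10–17:40.
Merge the second list: 09:40–11:30, 12:10–20:30.
08:50–13:40 ∩ B → 09:40–11:30, 12:10–13:40.
16:10–17:40 ∩ B → 16:10–17:40.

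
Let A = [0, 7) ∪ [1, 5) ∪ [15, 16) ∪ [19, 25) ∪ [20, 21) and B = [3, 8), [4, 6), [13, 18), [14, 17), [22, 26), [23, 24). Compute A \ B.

First set merges to [0, 7), [15, 16), [19, 25).
Second set merges to [3, 8), [13, 18), [22, 26).
[0, 7) with B removed leaves [0, 3).
[15, 16) lies entirely inside B → drops out.
[19, 25) with B removed leaves [19, 22).

[0, 3) ∪ [19, 22)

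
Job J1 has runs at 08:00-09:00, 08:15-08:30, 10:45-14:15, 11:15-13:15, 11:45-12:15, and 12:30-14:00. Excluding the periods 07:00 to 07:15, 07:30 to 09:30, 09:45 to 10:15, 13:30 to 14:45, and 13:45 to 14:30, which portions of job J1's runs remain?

First set merges to 08:00-09:00, 10:45-14:15.
Second set merges to 07:00-07:15, 07:30-09:30, 09:45-10:15, 13:30-14:45.
08:00-09:00: fully covered by B → removed.
10:45-14:15 minus B → 10:45-13:30.

10:45-13:30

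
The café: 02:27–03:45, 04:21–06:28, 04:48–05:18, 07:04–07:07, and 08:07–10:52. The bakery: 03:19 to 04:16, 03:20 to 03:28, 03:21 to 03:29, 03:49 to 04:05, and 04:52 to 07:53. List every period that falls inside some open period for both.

First set merges to 02:27–03:45, 04:21–06:28, 07:04–07:07, 08:07–10:52.
Second set merges to 03:19–04:16, 04:52–07:53.
02:27–03:45 overlaps B on 03:19–03:45.
04:21–06:28 overlaps B on 04:52–06:28.
07:04–07:07 overlaps B on 07:04–07:07.
08:07–10:52 falls entirely outside B.

03:19–03:45, 04:52–06:28, 07:04–07:07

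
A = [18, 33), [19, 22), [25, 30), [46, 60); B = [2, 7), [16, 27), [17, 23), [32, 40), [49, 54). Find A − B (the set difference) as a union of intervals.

[27, 32) ∪ [46, 49) ∪ [54, 60)

Merge the first list: [18, 33), [46, 60).
Merge the second list: [2, 7), [16, 27), [32, 40), [49, 54).
[18, 33) minus B → [27, 32).
[46, 60) minus B → [46, 49), [54, 60).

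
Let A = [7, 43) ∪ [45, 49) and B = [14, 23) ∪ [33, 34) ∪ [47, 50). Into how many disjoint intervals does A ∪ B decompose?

A ∪ B = [7, 43), [45, 50).
That is 2 disjoint pieces.

2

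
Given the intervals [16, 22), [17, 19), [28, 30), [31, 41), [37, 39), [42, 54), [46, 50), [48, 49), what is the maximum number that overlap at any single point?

3

Walk the sorted start/end points keeping a running depth.
The depth first hits 3 at 48.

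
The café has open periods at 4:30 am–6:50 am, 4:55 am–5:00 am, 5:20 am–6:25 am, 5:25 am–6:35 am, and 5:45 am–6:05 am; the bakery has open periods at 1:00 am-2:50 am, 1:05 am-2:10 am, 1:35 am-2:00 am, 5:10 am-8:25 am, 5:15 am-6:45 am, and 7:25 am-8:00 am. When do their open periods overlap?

A, merged: 4:30 am–6:50 am.
B, merged: 1:00 am–2:50 am, 5:10 am–8:25 am.
4:30 am–6:50 am ∩ B → 5:10 am–6:50 am.

5:10 am–6:50 am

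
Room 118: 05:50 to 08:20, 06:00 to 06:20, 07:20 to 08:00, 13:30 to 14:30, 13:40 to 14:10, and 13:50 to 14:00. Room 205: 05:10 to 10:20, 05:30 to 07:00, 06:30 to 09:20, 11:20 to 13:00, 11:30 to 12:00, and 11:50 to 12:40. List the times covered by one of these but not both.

Merge the first list: 05:50-08:20, 13:30-14:30.
Merge the second list: 05:10-10:20, 11:20-13:00.
Only in the first: 13:30-14:30.
Only in the second: 05:10-05:50, 08:20-10:20, 11:20-13:00.
Together these are the periods covered by exactly one.

05:10-05:50, 08:20-10:20, 11:20-13:00, 13:30-14:30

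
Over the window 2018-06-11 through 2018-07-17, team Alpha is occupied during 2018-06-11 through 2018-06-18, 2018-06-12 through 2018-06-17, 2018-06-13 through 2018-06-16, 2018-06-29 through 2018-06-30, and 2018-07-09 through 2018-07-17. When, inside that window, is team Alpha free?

Covered (merged): 2018-06-11 through 2018-06-18, 2018-06-29 through 2018-06-30, 2018-07-09 through 2018-07-17.
Complement within 2018-06-11 through 2018-07-17: 2018-06-19 through 2018-06-28, 2018-07-01 through 2018-07-08.

2018-06-19 through 2018-06-28, 2018-07-01 through 2018-07-08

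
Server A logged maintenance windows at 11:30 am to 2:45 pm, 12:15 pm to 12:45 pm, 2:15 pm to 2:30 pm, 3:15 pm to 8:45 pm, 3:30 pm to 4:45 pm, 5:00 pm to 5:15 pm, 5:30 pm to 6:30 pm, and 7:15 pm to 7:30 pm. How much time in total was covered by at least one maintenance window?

Merged: 11:30 am-2:45 pm, 3:15 pm-8:45 pm.
Lengths: 3 h 15 min + 5 h 30 min = 8 h 45 min.

8 h 45 min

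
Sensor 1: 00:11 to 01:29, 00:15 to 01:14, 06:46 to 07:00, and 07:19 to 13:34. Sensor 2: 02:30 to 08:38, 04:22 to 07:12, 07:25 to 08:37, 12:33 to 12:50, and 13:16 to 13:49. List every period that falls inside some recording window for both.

06:46–07:00, 07:19–08:38, 12:33–12:50, 13:16–13:34

First set merges to 00:11–01:29, 06:46–07:00, 07:19–13:34.
Second set merges to 02:30–08:38, 12:33–12:50, 13:16–13:49.
00:11–01:29 meets no B interval.
06:46–07:00 ∩ B → 06:46–07:00.
07:19–13:34 ∩ B → 07:19–08:38, 12:33–12:50, 13:16–13:34.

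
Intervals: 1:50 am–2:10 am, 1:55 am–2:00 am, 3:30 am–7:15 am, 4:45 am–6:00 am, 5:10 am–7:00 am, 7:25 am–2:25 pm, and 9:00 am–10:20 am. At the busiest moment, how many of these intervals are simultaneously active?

3

Walk the sorted start/end points keeping a running depth.
The depth first hits 3 at 5:10 am.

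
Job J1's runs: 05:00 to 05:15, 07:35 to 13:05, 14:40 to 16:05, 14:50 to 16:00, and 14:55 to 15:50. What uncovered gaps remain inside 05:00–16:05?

The merged coverage is 05:00–05:15, 07:35–13:05, 14:40–16:05.
Complement within 05:00–16:05: 05:15–07:35, 13:05–14:40.

05:15–07:35, 13:05–14:40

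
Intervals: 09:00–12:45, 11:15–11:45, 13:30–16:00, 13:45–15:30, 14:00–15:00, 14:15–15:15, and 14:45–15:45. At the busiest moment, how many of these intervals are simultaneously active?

At 14:45, 5 of the intervals are simultaneously active.
No point has more.

5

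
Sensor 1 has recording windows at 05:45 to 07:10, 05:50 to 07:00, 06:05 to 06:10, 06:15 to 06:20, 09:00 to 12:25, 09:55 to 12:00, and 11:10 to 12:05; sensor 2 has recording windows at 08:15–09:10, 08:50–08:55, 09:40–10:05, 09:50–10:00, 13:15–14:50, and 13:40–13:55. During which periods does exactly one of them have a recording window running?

05:45-07:10, 08:15-09:00, 09:10-09:40, 10:05-12:25, 13:15-14:50

A, merged: 05:45-07:10, 09:00-12:25.
B, merged: 08:15-09:10, 09:40-10:05, 13:15-14:50.
Only in the first: 05:45-07:10, 09:10-09:40, 10:05-12:25.
Only in the second: 08:15-09:00, 13:15-14:50.
Together these are the periods covered by exactly one.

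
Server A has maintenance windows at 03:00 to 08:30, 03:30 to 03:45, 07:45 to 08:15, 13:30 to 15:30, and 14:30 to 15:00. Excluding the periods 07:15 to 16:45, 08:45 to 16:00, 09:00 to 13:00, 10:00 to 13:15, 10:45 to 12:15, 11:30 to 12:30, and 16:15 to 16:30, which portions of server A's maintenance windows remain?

03:00-07:15

First set merges to 03:00-08:30, 13:30-15:30.
Second set merges to 07:15-16:45.
03:00-08:30 minus B → 03:00-07:15.
13:30-15:30: fully covered by B → removed.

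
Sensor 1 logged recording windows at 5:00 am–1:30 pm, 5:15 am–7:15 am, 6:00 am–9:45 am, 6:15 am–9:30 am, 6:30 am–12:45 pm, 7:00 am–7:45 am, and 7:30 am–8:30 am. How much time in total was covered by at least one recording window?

Merged: 5:00 am–1:30 pm.
Length: 8 h 30 min.

8 h 30 min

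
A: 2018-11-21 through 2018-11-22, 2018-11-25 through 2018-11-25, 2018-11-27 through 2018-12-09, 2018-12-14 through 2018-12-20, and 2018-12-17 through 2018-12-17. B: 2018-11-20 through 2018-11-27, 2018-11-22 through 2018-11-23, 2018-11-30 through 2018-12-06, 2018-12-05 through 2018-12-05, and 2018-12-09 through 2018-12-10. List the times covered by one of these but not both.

2018-11-20 through 2018-11-20, 2018-11-23 through 2018-11-24, 2018-11-26 through 2018-11-26, 2018-11-28 through 2018-11-29, 2018-12-07 through 2018-12-08, 2018-12-10 through 2018-12-10, 2018-12-14 through 2018-12-20

Merge the first list: 2018-11-21 through 2018-11-22, 2018-11-25 through 2018-11-25, 2018-11-27 through 2018-12-09, 2018-12-14 through 2018-12-20.
Merge the second list: 2018-11-20 through 2018-11-27, 2018-11-30 through 2018-12-06, 2018-12-09 through 2018-12-10.
Only in the first: 2018-11-28 through 2018-11-29, 2018-12-07 through 2018-12-08, 2018-12-14 through 2018-12-20.
Only in the second: 2018-11-20 through 2018-11-20, 2018-11-23 through 2018-11-24, 2018-11-26 through 2018-11-26, 2018-12-10 through 2018-12-10.
Together these are the periods covered by exactly one.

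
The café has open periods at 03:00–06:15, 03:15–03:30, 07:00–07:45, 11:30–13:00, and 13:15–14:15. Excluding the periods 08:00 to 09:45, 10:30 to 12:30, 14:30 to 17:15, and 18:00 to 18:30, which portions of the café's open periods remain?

03:00–06:15, 07:00–07:45, 12:30–13:00, 13:15–14:15

First set merges to 03:00–06:15, 07:00–07:45, 11:30–13:00, 13:15–14:15.
03:00–06:15 is untouched.
07:00–07:45 is untouched.
11:30–13:00 with B removed leaves 12:30–13:00.
13:15–14:15 is untouched.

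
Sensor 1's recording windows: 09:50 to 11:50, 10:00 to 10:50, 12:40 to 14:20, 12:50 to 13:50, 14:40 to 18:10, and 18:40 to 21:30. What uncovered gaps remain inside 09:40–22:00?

Covered (merged): 09:50-11:50, 12:40-14:20, 14:40-18:10, 18:40-21:30.
Complement within 09:40-22:00: 09:40-09:50, 11:50-12:40, 14:20-14:40, 18:10-18:40, 21:30-22:00.

09:40-09:50, 11:50-12:40, 14:20-14:40, 18:10-18:40, 21:30-22:00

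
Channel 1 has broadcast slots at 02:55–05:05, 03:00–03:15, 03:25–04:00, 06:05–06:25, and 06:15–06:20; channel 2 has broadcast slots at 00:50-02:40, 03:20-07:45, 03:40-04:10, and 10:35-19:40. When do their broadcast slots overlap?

03:20-05:05, 06:05-06:25

A, merged: 02:55-05:05, 06:05-06:25.
B, merged: 00:50-02:40, 03:20-07:45, 10:35-19:40.
02:55-05:05 meets the second set on 03:20-05:05.
06:05-06:25 meets the second set on 06:05-06:25.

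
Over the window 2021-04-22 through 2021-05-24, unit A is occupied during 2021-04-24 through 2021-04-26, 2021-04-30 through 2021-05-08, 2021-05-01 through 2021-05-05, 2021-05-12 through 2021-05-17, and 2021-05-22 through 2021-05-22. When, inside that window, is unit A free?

2021-04-22 through 2021-04-23, 2021-04-27 through 2021-04-29, 2021-05-09 through 2021-05-11, 2021-05-18 through 2021-05-21, 2021-05-23 through 2021-05-24

Covered (merged): 2021-04-24 through 2021-04-26, 2021-04-30 through 2021-05-08, 2021-05-12 through 2021-05-17, 2021-05-22 through 2021-05-22.
Gaps within 2021-04-22 through 2021-05-24: 2021-04-22 through 2021-04-23, 2021-04-27 through 2021-04-29, 2021-05-09 through 2021-05-11, 2021-05-18 through 2021-05-21, 2021-05-23 through 2021-05-24.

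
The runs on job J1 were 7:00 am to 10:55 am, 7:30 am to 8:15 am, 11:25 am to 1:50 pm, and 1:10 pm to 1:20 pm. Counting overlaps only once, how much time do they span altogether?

6 h 20 min

Merged: 7:00 am-10:55 am, 11:25 am-1:50 pm.
Lengths: 3 h 55 min + 2 h 25 min = 6 h 20 min.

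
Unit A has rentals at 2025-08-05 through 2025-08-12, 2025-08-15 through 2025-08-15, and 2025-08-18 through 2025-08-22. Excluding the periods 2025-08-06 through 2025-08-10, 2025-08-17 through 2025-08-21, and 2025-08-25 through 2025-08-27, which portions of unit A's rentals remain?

2025-08-05 through 2025-08-12 with B removed leaves 2025-08-05 through 2025-08-05, 2025-08-11 through 2025-08-12.
2025-08-15 through 2025-08-15 is untouched.
2025-08-18 through 2025-08-22 with B removed leaves 2025-08-22 through 2025-08-22.

2025-08-05 through 2025-08-05, 2025-08-11 through 2025-08-12, 2025-08-15 through 2025-08-15, 2025-08-22 through 2025-08-22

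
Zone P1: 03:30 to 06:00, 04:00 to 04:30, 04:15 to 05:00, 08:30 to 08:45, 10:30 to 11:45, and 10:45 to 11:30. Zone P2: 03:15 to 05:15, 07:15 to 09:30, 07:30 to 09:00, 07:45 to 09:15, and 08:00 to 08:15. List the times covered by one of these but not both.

03:15-03:30, 05:15-06:00, 07:15-08:30, 08:45-09:30, 10:30-11:45

A, merged: 03:30-06:00, 08:30-08:45, 10:30-11:45.
B, merged: 03:15-05:15, 07:15-09:30.
A \ B = 05:15-06:00, 10:30-11:45.
B \ A = 03:15-03:30, 07:15-08:30, 08:45-09:30.
Union of the two gives the symmetric difference.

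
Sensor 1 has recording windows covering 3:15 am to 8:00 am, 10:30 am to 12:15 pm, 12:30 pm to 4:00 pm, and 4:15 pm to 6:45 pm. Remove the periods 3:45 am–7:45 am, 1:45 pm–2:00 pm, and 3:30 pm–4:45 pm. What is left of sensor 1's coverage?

3:15 am–3:45 am, 7:45 am–8:00 am, 10:30 am–12:15 pm, 12:30 pm–1:45 pm, 2:00 pm–3:30 pm, 4:45 pm–6:45 pm

3:15 am–8:00 am with B removed leaves 3:15 am–3:45 am, 7:45 am–8:00 am.
10:30 am–12:15 pm is untouched.
12:30 pm–4:00 pm with B removed leaves 12:30 pm–1:45 pm, 2:00 pm–3:30 pm.
4:15 pm–6:45 pm with B removed leaves 4:45 pm–6:45 pm.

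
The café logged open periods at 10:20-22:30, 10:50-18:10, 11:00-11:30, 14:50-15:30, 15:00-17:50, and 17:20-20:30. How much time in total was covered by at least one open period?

12 h 10 min

Merged: 10:20–22:30.
Length: 12 h 10 min.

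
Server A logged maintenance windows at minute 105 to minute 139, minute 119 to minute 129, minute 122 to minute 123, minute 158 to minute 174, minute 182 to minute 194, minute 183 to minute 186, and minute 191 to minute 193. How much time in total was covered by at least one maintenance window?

Merged: minute 105 to minute 139, minute 158 to minute 174, minute 182 to minute 194.
Lengths: 34 minutes + 16 minutes + 12 minutes = 62 minutes.

62 minutes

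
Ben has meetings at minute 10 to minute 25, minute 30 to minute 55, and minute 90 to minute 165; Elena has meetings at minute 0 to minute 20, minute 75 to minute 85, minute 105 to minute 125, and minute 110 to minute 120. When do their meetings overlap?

Merge the second list: minute 0 to minute 20, minute 75 to minute 85, minute 105 to minute 125.
minute 10 to minute 25 overlaps B on minute 10 to minute 20.
minute 30 to minute 55 falls entirely outside B.
minute 90 to minute 165 overlaps B on minute 105 to minute 125.

minute 10 to minute 20, minute 105 to minute 125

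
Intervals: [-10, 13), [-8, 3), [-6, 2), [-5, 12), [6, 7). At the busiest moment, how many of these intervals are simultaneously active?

At -5, 4 of the intervals are simultaneously active.
No point has more.

4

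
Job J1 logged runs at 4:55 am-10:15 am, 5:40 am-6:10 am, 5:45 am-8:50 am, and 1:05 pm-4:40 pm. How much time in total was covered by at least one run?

Merged: 4:55 am–10:15 am, 1:05 pm–4:40 pm.
Lengths: 5 h 20 min + 3 h 35 min = 8 h 55 min.

8 h 55 min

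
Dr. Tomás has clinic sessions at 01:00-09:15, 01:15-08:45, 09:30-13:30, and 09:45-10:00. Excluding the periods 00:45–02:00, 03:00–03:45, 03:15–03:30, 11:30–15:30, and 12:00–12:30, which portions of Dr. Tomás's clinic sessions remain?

First set merges to 01:00–09:15, 09:30–13:30.
Second set merges to 00:45–02:00, 03:00–03:45, 11:30–15:30.
01:00–09:15 \ B = 02:00–03:00, 03:45–09:15.
09:30–13:30 \ B = 09:30–11:30.

02:00–03:00, 03:45–09:15, 09:30–11:30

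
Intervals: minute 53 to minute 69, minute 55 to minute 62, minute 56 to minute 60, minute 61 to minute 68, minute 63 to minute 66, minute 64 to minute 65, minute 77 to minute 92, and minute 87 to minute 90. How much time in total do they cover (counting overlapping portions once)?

31 minutes

Merged: minute 53 to minute 69, minute 77 to minute 92.
Lengths: 16 minutes + 15 minutes = 31 minutes.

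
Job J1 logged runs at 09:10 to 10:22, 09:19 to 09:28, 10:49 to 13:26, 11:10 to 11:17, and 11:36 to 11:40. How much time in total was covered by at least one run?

3 h 49 min

Merged: 09:10–10:22, 10:49–13:26.
Lengths: 1 h 12 min + 2 h 37 min = 3 h 49 min.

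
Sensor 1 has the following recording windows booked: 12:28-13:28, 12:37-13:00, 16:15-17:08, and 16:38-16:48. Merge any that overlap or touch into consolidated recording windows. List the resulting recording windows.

12:37–13:00 overlaps/touches 12:28–13:28 → extend to 12:28–13:28.
16:15–17:08 is disjoint → start new block.
16:38–16:48 overlaps/touches 16:15–17:08 → extend to 16:15–17:08.

12:28–13:28, 16:15–17:08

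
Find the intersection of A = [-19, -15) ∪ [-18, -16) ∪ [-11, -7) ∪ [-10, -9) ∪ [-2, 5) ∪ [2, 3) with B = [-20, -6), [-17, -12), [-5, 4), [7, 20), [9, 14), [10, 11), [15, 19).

[-19, -15) ∪ [-11, -7) ∪ [-2, 4)

First set merges to [-19, -15), [-11, -7), [-2, 5).
Second set merges to [-20, -6), [-5, 4), [7, 20).
[-19, -15) ∩ B → [-19, -15).
[-11, -7) ∩ B → [-11, -7).
[-2, 5) ∩ B → [-2, 4).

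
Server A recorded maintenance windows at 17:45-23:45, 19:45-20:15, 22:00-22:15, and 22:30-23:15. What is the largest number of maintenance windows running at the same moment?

At 19:45, 2 of the intervals are simultaneously active.
No point has more.

2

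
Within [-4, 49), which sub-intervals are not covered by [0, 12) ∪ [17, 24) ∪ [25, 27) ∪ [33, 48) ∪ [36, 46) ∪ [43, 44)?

After merging, the occupied span is [0, 12), [17, 24), [25, 27), [33, 48).
Complement within [-4, 49): [-4, 0), [12, 17), [24, 25), [27, 33), [48, 49).

[-4, 0) ∪ [12, 17) ∪ [24, 25) ∪ [27, 33) ∪ [48, 49)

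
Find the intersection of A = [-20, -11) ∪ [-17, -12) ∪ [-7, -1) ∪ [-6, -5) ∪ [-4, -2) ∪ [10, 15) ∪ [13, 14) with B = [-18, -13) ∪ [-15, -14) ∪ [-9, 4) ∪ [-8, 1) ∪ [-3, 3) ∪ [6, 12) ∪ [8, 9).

[-18, -13) ∪ [-7, -1) ∪ [10, 12)

A, merged: [-20, -11), [-7, -1), [10, 15).
B, merged: [-18, -13), [-9, 4), [6, 12).
[-20, -11) overlaps B on [-18, -13).
[-7, -1) overlaps B on [-7, -1).
[10, 15) overlaps B on [10, 12).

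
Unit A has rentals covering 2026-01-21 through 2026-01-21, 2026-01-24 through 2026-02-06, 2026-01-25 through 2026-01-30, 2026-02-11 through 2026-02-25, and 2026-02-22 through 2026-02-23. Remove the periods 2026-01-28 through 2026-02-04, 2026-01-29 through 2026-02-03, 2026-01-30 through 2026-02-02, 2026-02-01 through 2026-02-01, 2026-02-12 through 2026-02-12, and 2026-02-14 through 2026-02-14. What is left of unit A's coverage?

2026-01-21 through 2026-01-21, 2026-01-24 through 2026-01-27, 2026-02-05 through 2026-02-06, 2026-02-11 through 2026-02-11, 2026-02-13 through 2026-02-13, 2026-02-15 through 2026-02-25

First set merges to 2026-01-21 through 2026-01-21, 2026-01-24 through 2026-02-06, 2026-02-11 through 2026-02-25.
Second set merges to 2026-01-28 through 2026-02-04, 2026-02-12 through 2026-02-12, 2026-02-14 through 2026-02-14.
2026-01-21 through 2026-01-21: no B overlap → unchanged.
2026-01-24 through 2026-02-06 minus B → 2026-01-24 through 2026-01-27, 2026-02-05 through 2026-02-06.
2026-02-11 through 2026-02-25 minus B → 2026-02-11 through 2026-02-11, 2026-02-13 through 2026-02-13, 2026-02-15 through 2026-02-25.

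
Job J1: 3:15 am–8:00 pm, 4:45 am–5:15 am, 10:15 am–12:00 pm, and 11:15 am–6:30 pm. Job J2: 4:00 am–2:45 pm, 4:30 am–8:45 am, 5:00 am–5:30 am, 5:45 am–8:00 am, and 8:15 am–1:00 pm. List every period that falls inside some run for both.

4:00 am–2:45 pm

A, merged: 3:15 am–8:00 pm.
B, merged: 4:00 am–2:45 pm.
3:15 am–8:00 pm overlaps B on 4:00 am–2:45 pm.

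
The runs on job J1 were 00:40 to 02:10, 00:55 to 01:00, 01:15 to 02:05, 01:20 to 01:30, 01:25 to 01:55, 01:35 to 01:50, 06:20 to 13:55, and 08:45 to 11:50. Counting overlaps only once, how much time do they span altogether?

Merged: 00:40–02:10, 06:20–13:55.
Lengths: 1 h 30 min + 7 h 35 min = 9 h 5 min.

9 h 5 min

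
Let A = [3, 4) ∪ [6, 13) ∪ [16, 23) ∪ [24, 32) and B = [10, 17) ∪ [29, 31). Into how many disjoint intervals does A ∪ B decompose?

A ∪ B = [3, 4), [6, 23), [24, 32).
That is 3 disjoint pieces.

3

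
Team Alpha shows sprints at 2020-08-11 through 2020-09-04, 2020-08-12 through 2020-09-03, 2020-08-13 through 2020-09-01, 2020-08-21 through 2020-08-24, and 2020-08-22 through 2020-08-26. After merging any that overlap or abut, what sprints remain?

2020-08-11 through 2020-09-04

2020-08-12 through 2020-09-03 overlaps/touches 2020-08-11 through 2020-09-04 → extend to 2020-08-11 through 2020-09-04.
2020-08-13 through 2020-09-01 overlaps/touches 2020-08-11 through 2020-09-04 → extend to 2020-08-11 through 2020-09-04.
2020-08-21 through 2020-08-24 overlaps/touches 2020-08-11 through 2020-09-04 → extend to 2020-08-11 through 2020-09-04.
2020-08-22 through 2020-08-26 overlaps/touches 2020-08-11 through 2020-09-04 → extend to 2020-08-11 through 2020-09-04.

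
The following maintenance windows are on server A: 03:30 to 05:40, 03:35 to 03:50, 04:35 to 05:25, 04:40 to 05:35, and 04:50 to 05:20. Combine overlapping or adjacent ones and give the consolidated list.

03:30–05:40

03:35–03:50 overlaps/touches 03:30–05:40 → extend to 03:30–05:40.
04:35–05:25 overlaps/touches 03:30–05:40 → extend to 03:30–05:40.
04:40–05:35 overlaps/touches 03:30–05:40 → extend to 03:30–05:40.
04:50–05:20 overlaps/touches 03:30–05:40 → extend to 03:30–05:40.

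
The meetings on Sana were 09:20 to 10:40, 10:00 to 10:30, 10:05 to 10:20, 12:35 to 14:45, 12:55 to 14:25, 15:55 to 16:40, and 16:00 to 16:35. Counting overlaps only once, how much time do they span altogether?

Merged: 09:20-10:40, 12:35-14:45, 15:55-16:40.
Lengths: 1 h 20 min + 2 h 10 min + 45 min = 4 h 15 min.

4 h 15 min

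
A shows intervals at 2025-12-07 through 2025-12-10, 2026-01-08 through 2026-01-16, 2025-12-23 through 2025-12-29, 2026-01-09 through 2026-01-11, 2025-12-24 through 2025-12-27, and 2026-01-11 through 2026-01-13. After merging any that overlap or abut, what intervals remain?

Sort by start: 2025-12-07 through 2025-12-10, 2025-12-23 through 2025-12-29, 2025-12-24 through 2025-12-27, 2026-01-08 through 2026-01-16, 2026-01-09 through 2026-01-11, 2026-01-11 through 2026-01-13.
2025-12-23 through 2025-12-29 is disjoint → start new block.
2025-12-24 through 2025-12-27 overlaps/touches 2025-12-23 through 2025-12-29 → extend to 2025-12-23 through 2025-12-29.
2026-01-08 through 2026-01-16 is disjoint → start new block.
2026-01-09 through 2026-01-11 overlaps/touches 2026-01-08 through 2026-01-16 → extend to 2026-01-08 through 2026-01-16.
2026-01-11 through 2026-01-13 overlaps/touches 2026-01-08 through 2026-01-16 → extend to 2026-01-08 through 2026-01-16.

2025-12-07 through 2025-12-10, 2025-12-23 through 2025-12-29, 2026-01-08 through 2026-01-16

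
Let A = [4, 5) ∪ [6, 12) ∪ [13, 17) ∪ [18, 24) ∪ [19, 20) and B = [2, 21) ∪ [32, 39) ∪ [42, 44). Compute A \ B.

A, merged: [4, 5), [6, 12), [13, 17), [18, 24).
[4, 5) lies entirely inside B → drops out.
[6, 12) lies entirely inside B → drops out.
[13, 17) lies entirely inside B → drops out.
[18, 24) with B removed leaves [21, 24).

[21, 24)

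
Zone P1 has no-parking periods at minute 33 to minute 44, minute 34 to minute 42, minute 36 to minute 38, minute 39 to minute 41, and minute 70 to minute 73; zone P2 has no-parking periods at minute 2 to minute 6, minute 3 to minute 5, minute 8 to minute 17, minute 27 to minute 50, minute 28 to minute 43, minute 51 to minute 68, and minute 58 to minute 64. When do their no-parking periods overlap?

minute 33 to minute 44

Merge the first list: minute 33 to minute 44, minute 70 to minute 73.
Merge the second list: minute 2 to minute 6, minute 8 to minute 17, minute 27 to minute 50, minute 51 to minute 68.
minute 33 to minute 44 meets the second set on minute 33 to minute 44.
minute 70 to minute 73: no overlap with the second set.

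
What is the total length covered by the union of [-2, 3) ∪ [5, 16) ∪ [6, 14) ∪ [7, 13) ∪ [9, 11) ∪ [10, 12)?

Merged: [-2, 3), [5, 16).
Lengths: 5 + 11 = 16.

16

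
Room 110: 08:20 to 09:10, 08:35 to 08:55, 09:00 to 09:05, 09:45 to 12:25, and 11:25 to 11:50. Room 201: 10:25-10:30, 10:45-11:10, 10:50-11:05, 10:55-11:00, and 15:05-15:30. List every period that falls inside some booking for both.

10:25-10:30, 10:45-11:10

Merge the first list: 08:20-09:10, 09:45-12:25.
Merge the second list: 10:25-10:30, 10:45-11:10, 15:05-15:30.
08:20-09:10: no overlap with the second set.
09:45-12:25 meets the second set on 10:25-10:30, 10:45-11:10.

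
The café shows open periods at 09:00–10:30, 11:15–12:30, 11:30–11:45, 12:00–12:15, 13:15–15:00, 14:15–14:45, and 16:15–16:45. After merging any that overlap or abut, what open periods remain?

09:00-10:30, 11:15-12:30, 13:15-15:00, 16:15-16:45

11:15-12:30 is disjoint → start new block.
11:30-11:45 overlaps/touches 11:15-12:30 → extend to 11:15-12:30.
12:00-12:15 overlaps/touches 11:15-12:30 → extend to 11:15-12:30.
13:15-15:00 is disjoint → start new block.
14:15-14:45 overlaps/touches 13:15-15:00 → extend to 13:15-15:00.
16:15-16:45 is disjoint → start new block.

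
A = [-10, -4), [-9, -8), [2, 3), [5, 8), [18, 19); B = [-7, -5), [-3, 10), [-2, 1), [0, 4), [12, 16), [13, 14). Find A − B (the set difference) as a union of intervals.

First set merges to [-10, -4), [2, 3), [5, 8), [18, 19).
Second set merges to [-7, -5), [-3, 10), [12, 16).
[-10, -4) minus B → [-10, -7), [-5, -4).
[2, 3): fully covered by B → removed.
[5, 8): fully covered by B → removed.
[18, 19): no B overlap → unchanged.

[-10, -7) ∪ [-5, -4) ∪ [18, 19)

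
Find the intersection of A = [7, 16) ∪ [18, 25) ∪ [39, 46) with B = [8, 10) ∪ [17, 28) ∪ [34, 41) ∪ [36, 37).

[8, 10) ∪ [18, 25) ∪ [39, 41)

Merge the second list: [8, 10), [17, 28), [34, 41).
[7, 16) overlaps B on [8, 10).
[18, 25) overlaps B on [18, 25).
[39, 46) overlaps B on [39, 41).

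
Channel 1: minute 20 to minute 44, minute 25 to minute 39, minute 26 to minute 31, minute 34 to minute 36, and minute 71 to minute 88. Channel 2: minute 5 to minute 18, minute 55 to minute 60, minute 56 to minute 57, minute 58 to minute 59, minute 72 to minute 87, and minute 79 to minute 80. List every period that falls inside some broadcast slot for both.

First set merges to minute 20 to minute 44, minute 71 to minute 88.
Second set merges to minute 5 to minute 18, minute 55 to minute 60, minute 72 to minute 87.
minute 20 to minute 44 falls entirely outside B.
minute 71 to minute 88 overlaps B on minute 72 to minute 87.

minute 72 to minute 87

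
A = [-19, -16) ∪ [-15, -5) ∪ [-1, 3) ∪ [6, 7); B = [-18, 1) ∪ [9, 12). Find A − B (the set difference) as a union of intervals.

[-19, -18) ∪ [1, 3) ∪ [6, 7)

[-19, -16) minus B → [-19, -18).
[-15, -5): fully covered by B → removed.
[-1, 3) minus B → [1, 3).
[6, 7): no B overlap → unchanged.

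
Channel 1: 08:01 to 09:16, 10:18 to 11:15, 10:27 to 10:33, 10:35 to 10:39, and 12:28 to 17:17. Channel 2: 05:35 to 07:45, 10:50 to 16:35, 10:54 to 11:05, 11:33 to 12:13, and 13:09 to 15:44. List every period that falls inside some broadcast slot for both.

Merge the first list: 08:01–09:16, 10:18–11:15, 12:28–17:17.
Merge the second list: 05:35–07:45, 10:50–16:35.
08:01–09:16: no overlap with the second set.
10:18–11:15 meets the second set on 10:50–11:15.
12:28–17:17 meets the second set on 12:28–16:35.

10:50–11:15, 12:28–16:35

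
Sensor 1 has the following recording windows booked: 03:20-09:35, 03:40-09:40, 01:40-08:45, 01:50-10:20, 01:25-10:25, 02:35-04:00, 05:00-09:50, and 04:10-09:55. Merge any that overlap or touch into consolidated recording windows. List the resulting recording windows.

Sort by start: 01:25-10:25, 01:40-08:45, 01:50-10:20, 02:35-04:00, 03:20-09:35, 03:40-09:40, 04:10-09:55, 05:00-09:50.
01:40-08:45 overlaps/touches 01:25-10:25 → extend to 01:25-10:25.
01:50-10:20 overlaps/touches 01:25-10:25 → extend to 01:25-10:25.
02:35-04:00 overlaps/touches 01:25-10:25 → extend to 01:25-10:25.
03:20-09:35 overlaps/touches 01:25-10:25 → extend to 01:25-10:25.
03:40-09:40 overlaps/touches 01:25-10:25 → extend to 01:25-10:25.
04:10-09:55 overlaps/touches 01:25-10:25 → extend to 01:25-10:25.
05:00-09:50 overlaps/touches 01:25-10:25 → extend to 01:25-10:25.

01:25-10:25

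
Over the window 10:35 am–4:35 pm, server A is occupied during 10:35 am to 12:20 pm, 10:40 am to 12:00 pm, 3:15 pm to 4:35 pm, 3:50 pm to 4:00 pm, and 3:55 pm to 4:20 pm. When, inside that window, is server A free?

12:20 pm-3:15 pm

Covered (merged): 10:35 am-12:20 pm, 3:15 pm-4:35 pm.
Complement within 10:35 am-4:35 pm: 12:20 pm-3:15 pm.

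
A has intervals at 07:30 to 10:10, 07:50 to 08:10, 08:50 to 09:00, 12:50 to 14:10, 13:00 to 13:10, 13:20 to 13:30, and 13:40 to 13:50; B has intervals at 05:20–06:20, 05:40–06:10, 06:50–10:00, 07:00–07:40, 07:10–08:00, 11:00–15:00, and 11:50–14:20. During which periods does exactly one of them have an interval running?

First set merges to 07:30–10:10, 12:50–14:10.
Second set merges to 05:20–06:20, 06:50–10:00, 11:00–15:00.
A \ B = 10:00–10:10.
B \ A = 05:20–06:20, 06:50–07:30, 11:00–12:50, 14:10–15:00.
Union of the two gives the symmetric difference.

05:20–06:20, 06:50–07:30, 10:00–10:10, 11:00–12:50, 14:10–15:00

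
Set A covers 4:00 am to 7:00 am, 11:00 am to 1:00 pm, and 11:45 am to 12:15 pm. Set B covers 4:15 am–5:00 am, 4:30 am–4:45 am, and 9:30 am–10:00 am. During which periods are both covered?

A, merged: 4:00 am–7:00 am, 11:00 am–1:00 pm.
B, merged: 4:15 am–5:00 am, 9:30 am–10:00 am.
4:00 am–7:00 am overlaps B on 4:15 am–5:00 am.
11:00 am–1:00 pm falls entirely outside B.

4:15 am–5:00 am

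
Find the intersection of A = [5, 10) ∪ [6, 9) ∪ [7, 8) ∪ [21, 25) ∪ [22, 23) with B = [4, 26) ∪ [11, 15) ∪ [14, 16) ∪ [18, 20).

First set merges to [5, 10), [21, 25).
Second set merges to [4, 26).
[5, 10) meets the second set on [5, 10).
[21, 25) meets the second set on [21, 25).

[5, 10) ∪ [21, 25)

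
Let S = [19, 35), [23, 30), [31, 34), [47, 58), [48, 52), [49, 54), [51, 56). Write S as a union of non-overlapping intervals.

[23, 30) overlaps/touches [19, 35) → extend to [19, 35).
[31, 34) overlaps/touches [19, 35) → extend to [19, 35).
[47, 58) is disjoint → start new block.
[48, 52) overlaps/touches [47, 58) → extend to [47, 58).
[49, 54) overlaps/touches [47, 58) → extend to [47, 58).
[51, 56) overlaps/touches [47, 58) → extend to [47, 58).

[19, 35) ∪ [47, 58)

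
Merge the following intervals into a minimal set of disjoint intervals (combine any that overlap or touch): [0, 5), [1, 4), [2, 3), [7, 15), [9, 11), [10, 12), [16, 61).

[0, 5) ∪ [7, 15) ∪ [16, 61)

[1, 4) overlaps/touches [0, 5) → extend to [0, 5).
[2, 3) overlaps/touches [0, 5) → extend to [0, 5).
[7, 15) is disjoint → start new block.
[9, 11) overlaps/touches [7, 15) → extend to [7, 15).
[10, 12) overlaps/touches [7, 15) → extend to [7, 15).
[16, 61) is disjoint → start new block.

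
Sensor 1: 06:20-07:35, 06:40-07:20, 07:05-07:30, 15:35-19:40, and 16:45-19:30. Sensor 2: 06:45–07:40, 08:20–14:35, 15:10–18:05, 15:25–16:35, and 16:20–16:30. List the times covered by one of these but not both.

First set merges to 06:20–07:35, 15:35–19:40.
Second set merges to 06:45–07:40, 08:20–14:35, 15:10–18:05.
Only in the first: 06:20–06:45, 18:05–19:40.
Only in the second: 07:35–07:40, 08:20–14:35, 15:10–15:35.
Together these are the periods covered by exactly one.

06:20–06:45, 07:35–07:40, 08:20–14:35, 15:10–15:35, 18:05–19:40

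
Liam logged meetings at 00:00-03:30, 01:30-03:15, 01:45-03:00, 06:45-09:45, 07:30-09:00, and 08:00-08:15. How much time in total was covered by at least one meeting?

Merged: 00:00–03:30, 06:45–09:45.
Lengths: 3 h 30 min + 3 h = 6 h 30 min.

6 h 30 min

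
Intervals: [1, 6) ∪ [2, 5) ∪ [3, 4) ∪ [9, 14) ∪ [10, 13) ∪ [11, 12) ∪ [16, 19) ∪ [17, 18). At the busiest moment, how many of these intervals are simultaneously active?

At 3, 3 of the intervals are simultaneously active.
No point has more.

3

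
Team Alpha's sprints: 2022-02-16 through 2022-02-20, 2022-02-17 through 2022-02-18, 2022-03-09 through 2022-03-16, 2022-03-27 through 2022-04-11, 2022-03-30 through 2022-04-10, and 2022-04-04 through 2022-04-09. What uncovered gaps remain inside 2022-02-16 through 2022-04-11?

After merging, the occupied span is 2022-02-16 through 2022-02-20, 2022-03-09 through 2022-03-16, 2022-03-27 through 2022-04-11.
Gaps within 2022-02-16 through 2022-04-11: 2022-02-21 through 2022-03-08, 2022-03-17 through 2022-03-26.

2022-02-21 through 2022-03-08, 2022-03-17 through 2022-03-26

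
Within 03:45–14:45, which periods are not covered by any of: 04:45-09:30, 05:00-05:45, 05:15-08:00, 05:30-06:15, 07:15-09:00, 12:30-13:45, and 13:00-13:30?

03:45–04:45, 09:30–12:30, 13:45–14:45

Covered (merged): 04:45–09:30, 12:30–13:45.
Complement within 03:45–14:45: 03:45–04:45, 09:30–12:30, 13:45–14:45.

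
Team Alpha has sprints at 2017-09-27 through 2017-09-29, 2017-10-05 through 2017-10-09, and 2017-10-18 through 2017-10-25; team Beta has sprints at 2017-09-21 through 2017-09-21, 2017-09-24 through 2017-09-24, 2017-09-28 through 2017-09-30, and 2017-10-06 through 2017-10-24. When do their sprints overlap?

2017-09-27 through 2017-09-29 ∩ B → 2017-09-28 through 2017-09-29.
2017-10-05 through 2017-10-09 ∩ B → 2017-10-06 through 2017-10-09.
2017-10-18 through 2017-10-25 ∩ B → 2017-10-18 through 2017-10-24.

2017-09-28 through 2017-09-29, 2017-10-06 through 2017-10-09, 2017-10-18 through 2017-10-24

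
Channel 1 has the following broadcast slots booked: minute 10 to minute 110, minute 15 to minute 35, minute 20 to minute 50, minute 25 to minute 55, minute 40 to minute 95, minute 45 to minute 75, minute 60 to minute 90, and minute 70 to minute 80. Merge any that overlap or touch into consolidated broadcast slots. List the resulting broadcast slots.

minute 15 to minute 35 overlaps/touches minute 10 to minute 110 → extend to minute 10 to minute 110.
minute 20 to minute 50 overlaps/touches minute 10 to minute 110 → extend to minute 10 to minute 110.
minute 25 to minute 55 overlaps/touches minute 10 to minute 110 → extend to minute 10 to minute 110.
minute 40 to minute 95 overlaps/touches minute 10 to minute 110 → extend to minute 10 to minute 110.
minute 45 to minute 75 overlaps/touches minute 10 to minute 110 → extend to minute 10 to minute 110.
minute 60 to minute 90 overlaps/touches minute 10 to minute 110 → extend to minute 10 to minute 110.
minute 70 to minute 80 overlaps/touches minute 10 to minute 110 → extend to minute 10 to minute 110.

minute 10 to minute 110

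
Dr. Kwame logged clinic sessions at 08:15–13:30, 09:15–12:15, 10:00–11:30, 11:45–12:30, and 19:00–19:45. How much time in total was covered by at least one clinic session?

Merged: 08:15-13:30, 19:00-19:45.
Lengths: 5 h 15 min + 45 min = 6 h.

6 h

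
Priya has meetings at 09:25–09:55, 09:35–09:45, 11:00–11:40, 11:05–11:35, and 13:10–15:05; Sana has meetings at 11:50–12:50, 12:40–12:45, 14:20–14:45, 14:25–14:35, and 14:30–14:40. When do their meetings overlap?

First set merges to 09:25-09:55, 11:00-11:40, 13:10-15:05.
Second set merges to 11:50-12:50, 14:20-14:45.
09:25-09:55 falls entirely outside B.
11:00-11:40 falls entirely outside B.
13:10-15:05 overlaps B on 14:20-14:45.

14:20-14:45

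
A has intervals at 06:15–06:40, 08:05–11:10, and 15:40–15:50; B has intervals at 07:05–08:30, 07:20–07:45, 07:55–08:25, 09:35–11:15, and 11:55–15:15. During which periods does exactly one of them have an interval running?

B, merged: 07:05-08:30, 09:35-11:15, 11:55-15:15.
A but not B: 06:15-06:40, 08:30-09:35, 15:40-15:50.
B but not A: 07:05-08:05, 11:10-11:15, 11:55-15:15.
Combining gives A △ B.

06:15-06:40, 07:05-08:05, 08:30-09:35, 11:10-11:15, 11:55-15:15, 15:40-15:50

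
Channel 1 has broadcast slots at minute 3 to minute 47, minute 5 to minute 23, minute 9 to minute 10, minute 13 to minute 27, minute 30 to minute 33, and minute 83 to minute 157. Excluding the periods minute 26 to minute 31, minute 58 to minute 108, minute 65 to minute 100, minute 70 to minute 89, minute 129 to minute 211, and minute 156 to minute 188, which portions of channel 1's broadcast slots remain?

minute 3 to minute 26, minute 31 to minute 47, minute 108 to minute 129

First set merges to minute 3 to minute 47, minute 83 to minute 157.
Second set merges to minute 26 to minute 31, minute 58 to minute 108, minute 129 to minute 211.
minute 3 to minute 47 minus B → minute 3 to minute 26, minute 31 to minute 47.
minute 83 to minute 157 minus B → minute 108 to minute 129.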